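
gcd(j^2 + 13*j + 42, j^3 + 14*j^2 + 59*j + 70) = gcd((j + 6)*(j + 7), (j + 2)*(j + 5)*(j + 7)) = j + 7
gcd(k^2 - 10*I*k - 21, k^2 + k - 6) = 1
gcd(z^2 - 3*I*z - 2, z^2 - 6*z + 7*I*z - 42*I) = 1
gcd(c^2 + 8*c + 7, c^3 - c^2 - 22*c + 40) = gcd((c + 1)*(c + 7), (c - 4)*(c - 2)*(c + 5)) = 1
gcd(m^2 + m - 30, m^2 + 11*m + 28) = 1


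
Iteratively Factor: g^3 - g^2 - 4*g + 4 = (g - 2)*(g^2 + g - 2) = (g - 2)*(g + 2)*(g - 1)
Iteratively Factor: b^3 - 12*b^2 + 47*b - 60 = (b - 4)*(b^2 - 8*b + 15) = (b - 5)*(b - 4)*(b - 3)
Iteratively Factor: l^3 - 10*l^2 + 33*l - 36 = (l - 3)*(l^2 - 7*l + 12) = (l - 3)^2*(l - 4)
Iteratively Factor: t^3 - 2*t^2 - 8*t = (t - 4)*(t^2 + 2*t) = (t - 4)*(t + 2)*(t)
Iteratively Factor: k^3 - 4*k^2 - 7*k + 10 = (k - 1)*(k^2 - 3*k - 10) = (k - 5)*(k - 1)*(k + 2)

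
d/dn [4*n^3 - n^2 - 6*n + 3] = 12*n^2 - 2*n - 6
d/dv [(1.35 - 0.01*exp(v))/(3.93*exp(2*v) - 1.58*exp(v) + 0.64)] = (0.0393*exp(2*v) - 10.611*exp(v) + 2.1266)*exp(v)/(15.4449*exp(4*v) - 12.4188*exp(3*v) + 7.5268*exp(2*v) - 2.0224*exp(v) + 0.4096)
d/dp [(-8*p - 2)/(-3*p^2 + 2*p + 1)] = 4*(-6*p^2 - 3*p - 1)/(9*p^4 - 12*p^3 - 2*p^2 + 4*p + 1)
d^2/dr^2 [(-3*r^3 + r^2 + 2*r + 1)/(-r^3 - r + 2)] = 2*(-r^6 - 15*r^5 + 33*r^4 - 9*r^3 - 45*r^2 + 30*r - 9)/(r^9 + 3*r^7 - 6*r^6 + 3*r^5 - 12*r^4 + 13*r^3 - 6*r^2 + 12*r - 8)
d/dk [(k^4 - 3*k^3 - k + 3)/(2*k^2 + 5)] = (4*k^5 - 6*k^4 + 20*k^3 - 43*k^2 - 12*k - 5)/(4*k^4 + 20*k^2 + 25)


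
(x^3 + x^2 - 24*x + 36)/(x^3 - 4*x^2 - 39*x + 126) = (x - 2)/(x - 7)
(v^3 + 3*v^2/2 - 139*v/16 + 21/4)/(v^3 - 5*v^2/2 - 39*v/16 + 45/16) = (4*v^2 + 9*v - 28)/(4*v^2 - 7*v - 15)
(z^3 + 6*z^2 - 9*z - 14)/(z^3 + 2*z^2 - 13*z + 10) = (z^2 + 8*z + 7)/(z^2 + 4*z - 5)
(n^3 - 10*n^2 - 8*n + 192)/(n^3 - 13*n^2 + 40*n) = (n^2 - 2*n - 24)/(n*(n - 5))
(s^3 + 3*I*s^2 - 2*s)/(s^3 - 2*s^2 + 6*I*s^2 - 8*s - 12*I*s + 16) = s*(s + I)/(s^2 + 2*s*(-1 + 2*I) - 8*I)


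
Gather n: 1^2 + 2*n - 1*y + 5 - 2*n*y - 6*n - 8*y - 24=n*(-2*y - 4) - 9*y - 18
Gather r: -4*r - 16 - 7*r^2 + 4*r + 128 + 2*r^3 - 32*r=2*r^3 - 7*r^2 - 32*r + 112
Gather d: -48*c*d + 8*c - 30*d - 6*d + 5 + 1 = 8*c + d*(-48*c - 36) + 6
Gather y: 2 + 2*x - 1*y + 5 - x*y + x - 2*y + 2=3*x + y*(-x - 3) + 9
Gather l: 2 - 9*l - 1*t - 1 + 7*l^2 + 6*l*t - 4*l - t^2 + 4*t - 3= 7*l^2 + l*(6*t - 13) - t^2 + 3*t - 2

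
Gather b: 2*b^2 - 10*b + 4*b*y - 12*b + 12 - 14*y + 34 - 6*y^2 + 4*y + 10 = 2*b^2 + b*(4*y - 22) - 6*y^2 - 10*y + 56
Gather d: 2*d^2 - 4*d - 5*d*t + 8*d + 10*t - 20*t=2*d^2 + d*(4 - 5*t) - 10*t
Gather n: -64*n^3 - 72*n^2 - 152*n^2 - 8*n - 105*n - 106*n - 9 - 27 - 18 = -64*n^3 - 224*n^2 - 219*n - 54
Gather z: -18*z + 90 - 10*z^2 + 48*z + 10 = -10*z^2 + 30*z + 100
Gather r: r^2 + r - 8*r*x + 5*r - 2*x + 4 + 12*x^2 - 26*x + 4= r^2 + r*(6 - 8*x) + 12*x^2 - 28*x + 8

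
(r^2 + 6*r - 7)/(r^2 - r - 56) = (r - 1)/(r - 8)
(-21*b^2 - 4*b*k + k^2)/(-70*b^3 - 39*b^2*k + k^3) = (3*b + k)/(10*b^2 + 7*b*k + k^2)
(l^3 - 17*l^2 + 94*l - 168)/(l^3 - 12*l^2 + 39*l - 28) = (l - 6)/(l - 1)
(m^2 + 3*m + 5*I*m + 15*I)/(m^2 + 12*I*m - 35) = (m + 3)/(m + 7*I)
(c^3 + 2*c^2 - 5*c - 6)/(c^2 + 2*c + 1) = (c^2 + c - 6)/(c + 1)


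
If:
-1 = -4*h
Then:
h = 1/4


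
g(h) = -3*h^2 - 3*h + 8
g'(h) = -6*h - 3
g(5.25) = -90.44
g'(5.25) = -34.50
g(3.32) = -35.03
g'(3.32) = -22.92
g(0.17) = 7.40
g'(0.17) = -4.02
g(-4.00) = -28.00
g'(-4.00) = 21.00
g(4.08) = -54.18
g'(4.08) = -27.48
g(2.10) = -11.53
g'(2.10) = -15.60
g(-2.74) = -6.30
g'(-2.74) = 13.44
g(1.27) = -0.65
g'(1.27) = -10.62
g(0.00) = 8.00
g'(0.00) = -3.00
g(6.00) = -118.00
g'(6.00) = -39.00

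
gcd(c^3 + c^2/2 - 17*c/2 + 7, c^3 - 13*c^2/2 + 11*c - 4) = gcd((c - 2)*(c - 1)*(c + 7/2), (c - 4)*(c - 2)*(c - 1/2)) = c - 2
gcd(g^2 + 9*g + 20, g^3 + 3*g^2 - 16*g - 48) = g + 4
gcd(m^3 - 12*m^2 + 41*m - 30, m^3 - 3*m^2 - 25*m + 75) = m - 5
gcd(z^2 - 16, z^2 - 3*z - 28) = z + 4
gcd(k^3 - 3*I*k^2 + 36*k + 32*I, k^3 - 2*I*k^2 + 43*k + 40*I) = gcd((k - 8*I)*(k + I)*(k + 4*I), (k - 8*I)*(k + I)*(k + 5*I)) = k^2 - 7*I*k + 8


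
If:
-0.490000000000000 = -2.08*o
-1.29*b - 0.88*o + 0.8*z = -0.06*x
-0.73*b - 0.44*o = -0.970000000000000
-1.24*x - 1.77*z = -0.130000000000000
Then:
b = 1.19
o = 0.24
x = -3.36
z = 2.42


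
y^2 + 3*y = y*(y + 3)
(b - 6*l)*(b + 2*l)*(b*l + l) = b^3*l - 4*b^2*l^2 + b^2*l - 12*b*l^3 - 4*b*l^2 - 12*l^3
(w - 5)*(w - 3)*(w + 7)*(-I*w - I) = -I*w^4 + 42*I*w^2 - 64*I*w - 105*I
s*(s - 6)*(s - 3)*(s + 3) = s^4 - 6*s^3 - 9*s^2 + 54*s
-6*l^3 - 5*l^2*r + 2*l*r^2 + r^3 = (-2*l + r)*(l + r)*(3*l + r)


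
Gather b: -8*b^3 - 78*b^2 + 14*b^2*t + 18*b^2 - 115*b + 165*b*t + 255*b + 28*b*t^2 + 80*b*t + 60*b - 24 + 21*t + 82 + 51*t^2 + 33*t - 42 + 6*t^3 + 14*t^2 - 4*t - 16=-8*b^3 + b^2*(14*t - 60) + b*(28*t^2 + 245*t + 200) + 6*t^3 + 65*t^2 + 50*t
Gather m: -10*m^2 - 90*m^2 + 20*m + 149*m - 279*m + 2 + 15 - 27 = -100*m^2 - 110*m - 10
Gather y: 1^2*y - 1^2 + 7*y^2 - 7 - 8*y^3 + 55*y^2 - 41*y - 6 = -8*y^3 + 62*y^2 - 40*y - 14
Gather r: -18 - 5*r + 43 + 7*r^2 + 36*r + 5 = 7*r^2 + 31*r + 30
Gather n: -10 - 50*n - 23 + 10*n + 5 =-40*n - 28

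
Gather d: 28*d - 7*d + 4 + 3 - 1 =21*d + 6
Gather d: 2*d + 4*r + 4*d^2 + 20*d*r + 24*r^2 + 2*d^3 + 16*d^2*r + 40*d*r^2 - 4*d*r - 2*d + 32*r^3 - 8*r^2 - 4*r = 2*d^3 + d^2*(16*r + 4) + d*(40*r^2 + 16*r) + 32*r^3 + 16*r^2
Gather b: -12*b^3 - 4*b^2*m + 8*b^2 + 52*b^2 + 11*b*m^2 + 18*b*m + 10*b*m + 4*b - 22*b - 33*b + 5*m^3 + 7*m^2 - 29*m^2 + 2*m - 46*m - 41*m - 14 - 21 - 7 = -12*b^3 + b^2*(60 - 4*m) + b*(11*m^2 + 28*m - 51) + 5*m^3 - 22*m^2 - 85*m - 42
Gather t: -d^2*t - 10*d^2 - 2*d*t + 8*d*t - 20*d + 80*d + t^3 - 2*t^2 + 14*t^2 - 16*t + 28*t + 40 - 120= -10*d^2 + 60*d + t^3 + 12*t^2 + t*(-d^2 + 6*d + 12) - 80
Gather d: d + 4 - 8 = d - 4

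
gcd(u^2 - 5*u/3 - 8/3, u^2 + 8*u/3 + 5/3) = u + 1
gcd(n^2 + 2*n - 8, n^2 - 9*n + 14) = n - 2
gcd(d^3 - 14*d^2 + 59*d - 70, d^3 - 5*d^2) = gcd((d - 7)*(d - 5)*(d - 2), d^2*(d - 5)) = d - 5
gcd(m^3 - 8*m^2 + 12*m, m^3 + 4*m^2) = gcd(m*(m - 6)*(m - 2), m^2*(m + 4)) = m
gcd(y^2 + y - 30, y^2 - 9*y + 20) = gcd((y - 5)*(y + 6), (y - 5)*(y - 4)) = y - 5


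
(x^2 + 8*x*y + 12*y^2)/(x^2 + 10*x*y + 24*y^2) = (x + 2*y)/(x + 4*y)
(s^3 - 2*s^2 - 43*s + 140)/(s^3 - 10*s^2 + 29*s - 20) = (s + 7)/(s - 1)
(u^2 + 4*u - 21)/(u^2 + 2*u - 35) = (u - 3)/(u - 5)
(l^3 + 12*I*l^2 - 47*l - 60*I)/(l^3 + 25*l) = (l^2 + 7*I*l - 12)/(l*(l - 5*I))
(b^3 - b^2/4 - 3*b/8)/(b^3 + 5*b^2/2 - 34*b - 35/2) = b*(4*b - 3)/(4*(b^2 + 2*b - 35))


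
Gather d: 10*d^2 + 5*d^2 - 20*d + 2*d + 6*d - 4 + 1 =15*d^2 - 12*d - 3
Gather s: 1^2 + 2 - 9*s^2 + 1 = 4 - 9*s^2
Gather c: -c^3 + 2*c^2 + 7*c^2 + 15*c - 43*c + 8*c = -c^3 + 9*c^2 - 20*c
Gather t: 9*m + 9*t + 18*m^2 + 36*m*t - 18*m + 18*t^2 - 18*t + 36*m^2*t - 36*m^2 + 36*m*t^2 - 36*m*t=-18*m^2 - 9*m + t^2*(36*m + 18) + t*(36*m^2 - 9)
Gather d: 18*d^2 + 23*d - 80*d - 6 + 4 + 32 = 18*d^2 - 57*d + 30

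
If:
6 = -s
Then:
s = -6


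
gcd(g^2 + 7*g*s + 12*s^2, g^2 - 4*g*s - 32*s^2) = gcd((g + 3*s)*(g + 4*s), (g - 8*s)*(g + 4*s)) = g + 4*s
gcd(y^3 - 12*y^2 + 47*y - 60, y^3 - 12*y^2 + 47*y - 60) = y^3 - 12*y^2 + 47*y - 60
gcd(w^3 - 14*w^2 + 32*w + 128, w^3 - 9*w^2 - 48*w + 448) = w^2 - 16*w + 64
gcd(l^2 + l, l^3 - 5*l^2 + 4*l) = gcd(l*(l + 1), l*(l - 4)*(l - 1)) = l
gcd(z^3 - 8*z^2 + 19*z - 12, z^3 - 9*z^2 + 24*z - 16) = z^2 - 5*z + 4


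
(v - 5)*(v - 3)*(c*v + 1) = c*v^3 - 8*c*v^2 + 15*c*v + v^2 - 8*v + 15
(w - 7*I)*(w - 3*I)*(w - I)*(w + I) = w^4 - 10*I*w^3 - 20*w^2 - 10*I*w - 21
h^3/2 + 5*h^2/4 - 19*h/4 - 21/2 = (h/2 + 1)*(h - 3)*(h + 7/2)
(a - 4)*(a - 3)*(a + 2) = a^3 - 5*a^2 - 2*a + 24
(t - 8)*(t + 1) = t^2 - 7*t - 8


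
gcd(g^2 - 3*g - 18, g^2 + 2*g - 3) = g + 3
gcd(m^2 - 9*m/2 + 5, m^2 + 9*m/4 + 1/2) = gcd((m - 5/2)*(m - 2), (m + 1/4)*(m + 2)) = 1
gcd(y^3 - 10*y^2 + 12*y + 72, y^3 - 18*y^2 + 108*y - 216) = y^2 - 12*y + 36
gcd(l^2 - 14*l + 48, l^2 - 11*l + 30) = l - 6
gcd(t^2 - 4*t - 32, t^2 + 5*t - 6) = 1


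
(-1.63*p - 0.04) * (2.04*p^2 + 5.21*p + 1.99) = -3.3252*p^3 - 8.5739*p^2 - 3.4521*p - 0.0796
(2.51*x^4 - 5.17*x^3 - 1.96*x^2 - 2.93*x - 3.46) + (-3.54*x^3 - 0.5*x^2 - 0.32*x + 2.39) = 2.51*x^4 - 8.71*x^3 - 2.46*x^2 - 3.25*x - 1.07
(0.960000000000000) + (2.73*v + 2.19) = 2.73*v + 3.15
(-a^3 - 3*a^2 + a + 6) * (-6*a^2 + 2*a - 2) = 6*a^5 + 16*a^4 - 10*a^3 - 28*a^2 + 10*a - 12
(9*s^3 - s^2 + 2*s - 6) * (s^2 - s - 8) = 9*s^5 - 10*s^4 - 69*s^3 - 10*s + 48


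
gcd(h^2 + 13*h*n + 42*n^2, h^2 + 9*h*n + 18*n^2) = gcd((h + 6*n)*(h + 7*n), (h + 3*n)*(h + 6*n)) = h + 6*n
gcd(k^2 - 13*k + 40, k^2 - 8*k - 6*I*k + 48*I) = k - 8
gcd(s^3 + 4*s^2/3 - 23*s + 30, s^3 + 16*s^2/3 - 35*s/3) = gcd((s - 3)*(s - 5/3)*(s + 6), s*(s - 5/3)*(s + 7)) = s - 5/3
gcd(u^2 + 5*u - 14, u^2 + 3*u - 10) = u - 2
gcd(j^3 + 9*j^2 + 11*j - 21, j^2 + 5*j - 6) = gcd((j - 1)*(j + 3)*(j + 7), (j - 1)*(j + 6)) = j - 1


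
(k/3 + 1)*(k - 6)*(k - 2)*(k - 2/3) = k^4/3 - 17*k^3/9 - 26*k^2/9 + 44*k/3 - 8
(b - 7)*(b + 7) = b^2 - 49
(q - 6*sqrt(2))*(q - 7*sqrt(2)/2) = q^2 - 19*sqrt(2)*q/2 + 42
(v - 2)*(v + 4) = v^2 + 2*v - 8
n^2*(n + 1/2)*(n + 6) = n^4 + 13*n^3/2 + 3*n^2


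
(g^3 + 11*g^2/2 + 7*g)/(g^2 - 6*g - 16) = g*(2*g + 7)/(2*(g - 8))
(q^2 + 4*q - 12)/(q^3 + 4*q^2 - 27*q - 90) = (q - 2)/(q^2 - 2*q - 15)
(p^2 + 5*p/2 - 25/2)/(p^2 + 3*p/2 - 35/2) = (2*p - 5)/(2*p - 7)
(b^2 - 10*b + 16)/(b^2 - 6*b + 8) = (b - 8)/(b - 4)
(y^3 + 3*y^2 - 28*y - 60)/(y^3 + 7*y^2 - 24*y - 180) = (y + 2)/(y + 6)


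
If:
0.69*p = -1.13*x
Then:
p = -1.63768115942029*x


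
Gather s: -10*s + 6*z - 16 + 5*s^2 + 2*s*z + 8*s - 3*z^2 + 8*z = 5*s^2 + s*(2*z - 2) - 3*z^2 + 14*z - 16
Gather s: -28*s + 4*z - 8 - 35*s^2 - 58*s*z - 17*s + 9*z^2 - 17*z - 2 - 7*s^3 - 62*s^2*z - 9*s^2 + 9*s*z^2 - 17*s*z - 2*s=-7*s^3 + s^2*(-62*z - 44) + s*(9*z^2 - 75*z - 47) + 9*z^2 - 13*z - 10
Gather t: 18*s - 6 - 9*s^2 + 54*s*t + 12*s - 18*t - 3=-9*s^2 + 30*s + t*(54*s - 18) - 9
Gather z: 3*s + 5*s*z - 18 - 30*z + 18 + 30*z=5*s*z + 3*s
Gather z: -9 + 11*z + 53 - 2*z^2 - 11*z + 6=50 - 2*z^2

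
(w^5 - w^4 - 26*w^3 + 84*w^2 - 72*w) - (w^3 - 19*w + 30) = w^5 - w^4 - 27*w^3 + 84*w^2 - 53*w - 30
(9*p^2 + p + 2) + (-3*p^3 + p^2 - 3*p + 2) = -3*p^3 + 10*p^2 - 2*p + 4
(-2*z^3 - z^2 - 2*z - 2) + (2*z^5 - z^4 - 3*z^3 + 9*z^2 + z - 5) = 2*z^5 - z^4 - 5*z^3 + 8*z^2 - z - 7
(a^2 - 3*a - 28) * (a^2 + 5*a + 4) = a^4 + 2*a^3 - 39*a^2 - 152*a - 112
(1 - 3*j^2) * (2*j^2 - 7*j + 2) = -6*j^4 + 21*j^3 - 4*j^2 - 7*j + 2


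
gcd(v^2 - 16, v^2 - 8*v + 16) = v - 4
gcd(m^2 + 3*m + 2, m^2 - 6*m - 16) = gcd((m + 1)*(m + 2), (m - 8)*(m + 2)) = m + 2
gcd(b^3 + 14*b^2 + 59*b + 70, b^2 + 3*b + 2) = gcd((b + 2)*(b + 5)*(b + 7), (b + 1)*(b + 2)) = b + 2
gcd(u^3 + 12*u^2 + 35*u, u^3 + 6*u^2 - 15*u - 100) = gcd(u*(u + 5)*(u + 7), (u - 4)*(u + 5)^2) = u + 5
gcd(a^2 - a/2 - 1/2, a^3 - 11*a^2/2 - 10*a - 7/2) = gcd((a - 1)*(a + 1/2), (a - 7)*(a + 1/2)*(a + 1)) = a + 1/2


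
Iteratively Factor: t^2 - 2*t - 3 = (t + 1)*(t - 3)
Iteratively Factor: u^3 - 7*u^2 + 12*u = (u - 4)*(u^2 - 3*u) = u*(u - 4)*(u - 3)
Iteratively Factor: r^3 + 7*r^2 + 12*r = (r + 4)*(r^2 + 3*r) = (r + 3)*(r + 4)*(r)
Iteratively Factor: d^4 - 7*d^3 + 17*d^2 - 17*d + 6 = (d - 2)*(d^3 - 5*d^2 + 7*d - 3) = (d - 2)*(d - 1)*(d^2 - 4*d + 3) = (d - 2)*(d - 1)^2*(d - 3)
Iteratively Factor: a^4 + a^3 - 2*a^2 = (a)*(a^3 + a^2 - 2*a) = a^2*(a^2 + a - 2) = a^2*(a - 1)*(a + 2)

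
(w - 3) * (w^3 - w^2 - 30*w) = w^4 - 4*w^3 - 27*w^2 + 90*w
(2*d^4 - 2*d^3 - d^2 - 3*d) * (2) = 4*d^4 - 4*d^3 - 2*d^2 - 6*d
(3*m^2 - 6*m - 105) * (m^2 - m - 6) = 3*m^4 - 9*m^3 - 117*m^2 + 141*m + 630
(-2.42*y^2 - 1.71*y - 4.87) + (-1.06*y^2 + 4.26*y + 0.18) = -3.48*y^2 + 2.55*y - 4.69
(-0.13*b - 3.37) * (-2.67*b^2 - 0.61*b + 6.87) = 0.3471*b^3 + 9.0772*b^2 + 1.1626*b - 23.1519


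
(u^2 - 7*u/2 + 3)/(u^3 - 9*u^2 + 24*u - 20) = (u - 3/2)/(u^2 - 7*u + 10)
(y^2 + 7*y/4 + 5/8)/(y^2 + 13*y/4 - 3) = (8*y^2 + 14*y + 5)/(2*(4*y^2 + 13*y - 12))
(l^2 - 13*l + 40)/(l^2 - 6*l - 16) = (l - 5)/(l + 2)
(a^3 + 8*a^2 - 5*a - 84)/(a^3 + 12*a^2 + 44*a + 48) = (a^2 + 4*a - 21)/(a^2 + 8*a + 12)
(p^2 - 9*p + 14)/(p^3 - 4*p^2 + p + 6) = (p - 7)/(p^2 - 2*p - 3)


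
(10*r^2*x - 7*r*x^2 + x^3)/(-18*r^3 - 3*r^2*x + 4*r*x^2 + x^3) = x*(-5*r + x)/(9*r^2 + 6*r*x + x^2)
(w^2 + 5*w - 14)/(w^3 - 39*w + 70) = 1/(w - 5)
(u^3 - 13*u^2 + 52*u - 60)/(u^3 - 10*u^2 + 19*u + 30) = (u - 2)/(u + 1)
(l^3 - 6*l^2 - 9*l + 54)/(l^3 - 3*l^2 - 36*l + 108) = (l + 3)/(l + 6)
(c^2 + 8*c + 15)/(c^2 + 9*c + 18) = (c + 5)/(c + 6)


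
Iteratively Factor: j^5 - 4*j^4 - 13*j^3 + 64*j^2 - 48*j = (j - 1)*(j^4 - 3*j^3 - 16*j^2 + 48*j) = (j - 3)*(j - 1)*(j^3 - 16*j) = j*(j - 3)*(j - 1)*(j^2 - 16) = j*(j - 3)*(j - 1)*(j + 4)*(j - 4)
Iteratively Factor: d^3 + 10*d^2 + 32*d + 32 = (d + 4)*(d^2 + 6*d + 8) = (d + 2)*(d + 4)*(d + 4)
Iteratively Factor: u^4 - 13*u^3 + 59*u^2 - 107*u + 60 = (u - 5)*(u^3 - 8*u^2 + 19*u - 12) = (u - 5)*(u - 1)*(u^2 - 7*u + 12) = (u - 5)*(u - 4)*(u - 1)*(u - 3)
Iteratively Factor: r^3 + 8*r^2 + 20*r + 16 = (r + 2)*(r^2 + 6*r + 8) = (r + 2)*(r + 4)*(r + 2)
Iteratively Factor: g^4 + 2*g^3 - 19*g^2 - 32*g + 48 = (g + 4)*(g^3 - 2*g^2 - 11*g + 12) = (g + 3)*(g + 4)*(g^2 - 5*g + 4) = (g - 1)*(g + 3)*(g + 4)*(g - 4)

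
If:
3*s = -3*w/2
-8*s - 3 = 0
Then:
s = -3/8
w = 3/4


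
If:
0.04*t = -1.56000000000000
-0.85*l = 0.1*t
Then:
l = 4.59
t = -39.00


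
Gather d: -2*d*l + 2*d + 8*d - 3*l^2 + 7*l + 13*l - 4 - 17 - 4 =d*(10 - 2*l) - 3*l^2 + 20*l - 25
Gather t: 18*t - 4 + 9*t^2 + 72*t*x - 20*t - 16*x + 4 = 9*t^2 + t*(72*x - 2) - 16*x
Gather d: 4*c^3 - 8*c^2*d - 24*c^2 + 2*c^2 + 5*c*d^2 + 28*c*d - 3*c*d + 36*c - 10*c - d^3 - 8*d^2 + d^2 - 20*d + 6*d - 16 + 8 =4*c^3 - 22*c^2 + 26*c - d^3 + d^2*(5*c - 7) + d*(-8*c^2 + 25*c - 14) - 8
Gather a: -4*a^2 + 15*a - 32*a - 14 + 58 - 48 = -4*a^2 - 17*a - 4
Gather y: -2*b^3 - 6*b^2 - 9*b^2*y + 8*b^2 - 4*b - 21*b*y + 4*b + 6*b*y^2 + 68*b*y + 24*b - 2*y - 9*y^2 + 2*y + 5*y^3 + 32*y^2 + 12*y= -2*b^3 + 2*b^2 + 24*b + 5*y^3 + y^2*(6*b + 23) + y*(-9*b^2 + 47*b + 12)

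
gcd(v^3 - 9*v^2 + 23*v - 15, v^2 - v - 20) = v - 5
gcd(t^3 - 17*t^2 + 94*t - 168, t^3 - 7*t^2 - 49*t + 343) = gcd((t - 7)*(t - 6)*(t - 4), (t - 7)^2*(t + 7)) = t - 7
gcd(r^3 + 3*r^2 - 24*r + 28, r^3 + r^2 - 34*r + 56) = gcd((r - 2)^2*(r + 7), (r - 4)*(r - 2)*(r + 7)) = r^2 + 5*r - 14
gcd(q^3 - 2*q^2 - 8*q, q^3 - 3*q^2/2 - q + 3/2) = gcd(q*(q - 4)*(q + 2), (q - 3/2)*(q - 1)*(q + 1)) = 1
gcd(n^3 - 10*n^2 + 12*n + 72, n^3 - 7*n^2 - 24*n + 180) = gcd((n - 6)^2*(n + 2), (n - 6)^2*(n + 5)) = n^2 - 12*n + 36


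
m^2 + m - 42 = (m - 6)*(m + 7)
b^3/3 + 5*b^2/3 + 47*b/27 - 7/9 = (b/3 + 1)*(b - 1/3)*(b + 7/3)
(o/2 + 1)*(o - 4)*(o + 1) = o^3/2 - o^2/2 - 5*o - 4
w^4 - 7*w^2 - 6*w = w*(w - 3)*(w + 1)*(w + 2)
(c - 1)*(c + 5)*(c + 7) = c^3 + 11*c^2 + 23*c - 35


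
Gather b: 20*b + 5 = 20*b + 5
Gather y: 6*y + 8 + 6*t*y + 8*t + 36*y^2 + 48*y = 8*t + 36*y^2 + y*(6*t + 54) + 8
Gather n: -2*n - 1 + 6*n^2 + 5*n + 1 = 6*n^2 + 3*n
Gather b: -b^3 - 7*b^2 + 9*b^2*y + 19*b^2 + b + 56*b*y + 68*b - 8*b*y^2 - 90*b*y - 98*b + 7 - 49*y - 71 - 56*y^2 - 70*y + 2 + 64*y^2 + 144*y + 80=-b^3 + b^2*(9*y + 12) + b*(-8*y^2 - 34*y - 29) + 8*y^2 + 25*y + 18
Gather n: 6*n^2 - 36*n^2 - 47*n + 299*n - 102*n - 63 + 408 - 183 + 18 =-30*n^2 + 150*n + 180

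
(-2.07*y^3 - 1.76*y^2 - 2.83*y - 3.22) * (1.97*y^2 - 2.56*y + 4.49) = -4.0779*y^5 + 1.832*y^4 - 10.3638*y^3 - 7.001*y^2 - 4.4635*y - 14.4578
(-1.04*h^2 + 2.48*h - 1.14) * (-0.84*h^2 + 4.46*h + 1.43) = 0.8736*h^4 - 6.7216*h^3 + 10.5312*h^2 - 1.538*h - 1.6302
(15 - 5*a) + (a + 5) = 20 - 4*a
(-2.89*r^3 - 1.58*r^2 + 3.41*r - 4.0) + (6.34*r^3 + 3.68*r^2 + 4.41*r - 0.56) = 3.45*r^3 + 2.1*r^2 + 7.82*r - 4.56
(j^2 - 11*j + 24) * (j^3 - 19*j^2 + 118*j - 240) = j^5 - 30*j^4 + 351*j^3 - 1994*j^2 + 5472*j - 5760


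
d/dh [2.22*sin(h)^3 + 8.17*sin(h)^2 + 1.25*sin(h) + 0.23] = (6.66*sin(h)^2 + 16.34*sin(h) + 1.25)*cos(h)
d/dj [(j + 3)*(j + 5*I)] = 2*j + 3 + 5*I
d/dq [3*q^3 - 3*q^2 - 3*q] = 9*q^2 - 6*q - 3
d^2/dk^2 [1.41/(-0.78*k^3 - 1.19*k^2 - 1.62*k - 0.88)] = ((6.5988*k + 3.3558)*(0.78*k^3 + 1.19*k^2 + 1.62*k + 0.88) - 1.41*(2.34*k^2 + 2.38*k + 1.62)*(4.68*k^2 + 4.76*k + 3.24))/(0.78*k^3 + 1.19*k^2 + 1.62*k + 0.88)^3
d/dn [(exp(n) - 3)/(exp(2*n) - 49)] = (-2*(exp(n) - 3)*exp(n) + exp(2*n) - 49)*exp(n)/(exp(2*n) - 49)^2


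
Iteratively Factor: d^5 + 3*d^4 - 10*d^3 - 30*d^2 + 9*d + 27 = (d - 3)*(d^4 + 6*d^3 + 8*d^2 - 6*d - 9) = (d - 3)*(d - 1)*(d^3 + 7*d^2 + 15*d + 9) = (d - 3)*(d - 1)*(d + 3)*(d^2 + 4*d + 3) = (d - 3)*(d - 1)*(d + 3)^2*(d + 1)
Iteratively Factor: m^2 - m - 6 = (m - 3)*(m + 2)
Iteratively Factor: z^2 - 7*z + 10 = (z - 2)*(z - 5)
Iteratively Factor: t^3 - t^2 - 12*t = (t + 3)*(t^2 - 4*t) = (t - 4)*(t + 3)*(t)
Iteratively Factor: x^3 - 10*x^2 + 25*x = (x - 5)*(x^2 - 5*x) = (x - 5)^2*(x)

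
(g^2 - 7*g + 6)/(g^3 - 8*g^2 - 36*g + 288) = (g - 1)/(g^2 - 2*g - 48)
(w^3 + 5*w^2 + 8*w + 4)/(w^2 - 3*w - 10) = (w^2 + 3*w + 2)/(w - 5)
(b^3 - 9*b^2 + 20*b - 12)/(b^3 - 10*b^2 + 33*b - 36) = (b^3 - 9*b^2 + 20*b - 12)/(b^3 - 10*b^2 + 33*b - 36)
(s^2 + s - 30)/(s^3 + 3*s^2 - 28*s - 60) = 1/(s + 2)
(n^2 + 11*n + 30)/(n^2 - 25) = (n + 6)/(n - 5)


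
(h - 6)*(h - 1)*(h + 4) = h^3 - 3*h^2 - 22*h + 24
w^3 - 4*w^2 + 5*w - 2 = (w - 2)*(w - 1)^2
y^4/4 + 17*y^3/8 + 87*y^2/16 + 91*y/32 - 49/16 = (y/4 + 1/2)*(y - 1/2)*(y + 7/2)^2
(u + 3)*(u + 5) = u^2 + 8*u + 15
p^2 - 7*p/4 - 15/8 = (p - 5/2)*(p + 3/4)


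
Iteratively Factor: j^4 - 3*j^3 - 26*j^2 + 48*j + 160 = (j - 5)*(j^3 + 2*j^2 - 16*j - 32) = (j - 5)*(j - 4)*(j^2 + 6*j + 8) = (j - 5)*(j - 4)*(j + 4)*(j + 2)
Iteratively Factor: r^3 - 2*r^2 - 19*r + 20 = (r + 4)*(r^2 - 6*r + 5) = (r - 1)*(r + 4)*(r - 5)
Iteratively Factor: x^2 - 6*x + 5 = (x - 5)*(x - 1)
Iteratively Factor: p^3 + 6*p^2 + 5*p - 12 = (p + 4)*(p^2 + 2*p - 3) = (p + 3)*(p + 4)*(p - 1)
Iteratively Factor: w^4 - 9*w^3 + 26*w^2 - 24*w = (w)*(w^3 - 9*w^2 + 26*w - 24) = w*(w - 2)*(w^2 - 7*w + 12) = w*(w - 3)*(w - 2)*(w - 4)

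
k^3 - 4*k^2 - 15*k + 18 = (k - 6)*(k - 1)*(k + 3)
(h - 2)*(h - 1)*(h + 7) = h^3 + 4*h^2 - 19*h + 14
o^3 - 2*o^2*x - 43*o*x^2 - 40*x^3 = (o - 8*x)*(o + x)*(o + 5*x)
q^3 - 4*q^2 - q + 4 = (q - 4)*(q - 1)*(q + 1)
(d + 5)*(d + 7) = d^2 + 12*d + 35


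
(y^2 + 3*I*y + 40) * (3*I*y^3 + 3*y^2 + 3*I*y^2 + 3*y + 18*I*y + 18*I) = 3*I*y^5 - 6*y^4 + 3*I*y^4 - 6*y^3 + 147*I*y^3 + 66*y^2 + 147*I*y^2 + 66*y + 720*I*y + 720*I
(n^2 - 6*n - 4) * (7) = 7*n^2 - 42*n - 28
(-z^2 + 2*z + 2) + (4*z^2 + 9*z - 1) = 3*z^2 + 11*z + 1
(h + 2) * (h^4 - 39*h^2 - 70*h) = h^5 + 2*h^4 - 39*h^3 - 148*h^2 - 140*h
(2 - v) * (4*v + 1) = -4*v^2 + 7*v + 2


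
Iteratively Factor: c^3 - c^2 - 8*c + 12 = (c + 3)*(c^2 - 4*c + 4) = (c - 2)*(c + 3)*(c - 2)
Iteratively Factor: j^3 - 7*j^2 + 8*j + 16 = (j + 1)*(j^2 - 8*j + 16) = (j - 4)*(j + 1)*(j - 4)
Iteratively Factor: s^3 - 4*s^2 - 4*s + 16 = (s - 4)*(s^2 - 4) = (s - 4)*(s - 2)*(s + 2)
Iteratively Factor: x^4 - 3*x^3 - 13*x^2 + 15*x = (x - 5)*(x^3 + 2*x^2 - 3*x) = (x - 5)*(x + 3)*(x^2 - x) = x*(x - 5)*(x + 3)*(x - 1)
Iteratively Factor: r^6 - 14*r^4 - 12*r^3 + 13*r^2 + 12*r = (r + 1)*(r^5 - r^4 - 13*r^3 + r^2 + 12*r) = (r - 1)*(r + 1)*(r^4 - 13*r^2 - 12*r) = (r - 4)*(r - 1)*(r + 1)*(r^3 + 4*r^2 + 3*r) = (r - 4)*(r - 1)*(r + 1)*(r + 3)*(r^2 + r) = (r - 4)*(r - 1)*(r + 1)^2*(r + 3)*(r)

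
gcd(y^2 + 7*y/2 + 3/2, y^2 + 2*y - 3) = y + 3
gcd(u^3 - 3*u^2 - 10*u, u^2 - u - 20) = u - 5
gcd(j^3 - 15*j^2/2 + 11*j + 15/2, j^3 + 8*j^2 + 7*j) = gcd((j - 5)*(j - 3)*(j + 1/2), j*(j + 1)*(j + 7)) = 1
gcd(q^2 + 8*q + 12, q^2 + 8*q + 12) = q^2 + 8*q + 12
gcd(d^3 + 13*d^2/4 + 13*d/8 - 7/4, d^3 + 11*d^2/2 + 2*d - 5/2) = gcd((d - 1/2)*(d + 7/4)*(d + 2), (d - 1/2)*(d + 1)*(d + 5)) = d - 1/2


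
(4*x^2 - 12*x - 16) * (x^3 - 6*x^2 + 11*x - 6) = 4*x^5 - 36*x^4 + 100*x^3 - 60*x^2 - 104*x + 96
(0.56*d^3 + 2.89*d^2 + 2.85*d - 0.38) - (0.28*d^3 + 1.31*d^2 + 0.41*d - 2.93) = 0.28*d^3 + 1.58*d^2 + 2.44*d + 2.55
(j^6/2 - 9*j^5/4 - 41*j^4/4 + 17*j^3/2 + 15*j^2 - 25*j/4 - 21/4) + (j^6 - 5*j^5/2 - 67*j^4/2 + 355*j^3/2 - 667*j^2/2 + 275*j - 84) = 3*j^6/2 - 19*j^5/4 - 175*j^4/4 + 186*j^3 - 637*j^2/2 + 1075*j/4 - 357/4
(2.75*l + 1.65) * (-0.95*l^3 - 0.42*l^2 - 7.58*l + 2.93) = -2.6125*l^4 - 2.7225*l^3 - 21.538*l^2 - 4.4495*l + 4.8345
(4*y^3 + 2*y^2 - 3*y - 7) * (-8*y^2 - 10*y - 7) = -32*y^5 - 56*y^4 - 24*y^3 + 72*y^2 + 91*y + 49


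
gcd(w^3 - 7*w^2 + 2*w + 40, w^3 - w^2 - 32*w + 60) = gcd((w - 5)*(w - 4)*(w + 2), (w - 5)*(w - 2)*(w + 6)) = w - 5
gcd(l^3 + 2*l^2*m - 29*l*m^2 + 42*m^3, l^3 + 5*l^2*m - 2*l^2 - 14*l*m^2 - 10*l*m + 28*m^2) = l^2 + 5*l*m - 14*m^2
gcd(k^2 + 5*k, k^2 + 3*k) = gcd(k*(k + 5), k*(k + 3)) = k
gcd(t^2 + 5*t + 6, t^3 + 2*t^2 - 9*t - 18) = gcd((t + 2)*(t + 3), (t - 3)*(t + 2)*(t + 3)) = t^2 + 5*t + 6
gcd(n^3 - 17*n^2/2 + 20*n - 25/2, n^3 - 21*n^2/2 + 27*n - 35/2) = n^2 - 7*n/2 + 5/2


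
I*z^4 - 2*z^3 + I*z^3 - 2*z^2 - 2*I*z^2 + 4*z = z*(z + 2)*(z + 2*I)*(I*z - I)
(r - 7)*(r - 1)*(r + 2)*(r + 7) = r^4 + r^3 - 51*r^2 - 49*r + 98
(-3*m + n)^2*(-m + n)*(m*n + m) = -9*m^4*n - 9*m^4 + 15*m^3*n^2 + 15*m^3*n - 7*m^2*n^3 - 7*m^2*n^2 + m*n^4 + m*n^3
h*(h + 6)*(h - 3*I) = h^3 + 6*h^2 - 3*I*h^2 - 18*I*h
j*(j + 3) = j^2 + 3*j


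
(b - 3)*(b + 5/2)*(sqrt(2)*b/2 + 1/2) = sqrt(2)*b^3/2 - sqrt(2)*b^2/4 + b^2/2 - 15*sqrt(2)*b/4 - b/4 - 15/4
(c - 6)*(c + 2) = c^2 - 4*c - 12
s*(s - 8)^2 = s^3 - 16*s^2 + 64*s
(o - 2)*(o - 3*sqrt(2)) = o^2 - 3*sqrt(2)*o - 2*o + 6*sqrt(2)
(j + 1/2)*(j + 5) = j^2 + 11*j/2 + 5/2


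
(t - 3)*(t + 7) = t^2 + 4*t - 21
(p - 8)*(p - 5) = p^2 - 13*p + 40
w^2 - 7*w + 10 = (w - 5)*(w - 2)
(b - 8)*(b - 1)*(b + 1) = b^3 - 8*b^2 - b + 8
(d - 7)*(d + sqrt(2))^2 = d^3 - 7*d^2 + 2*sqrt(2)*d^2 - 14*sqrt(2)*d + 2*d - 14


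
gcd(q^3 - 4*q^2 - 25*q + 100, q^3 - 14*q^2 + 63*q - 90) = q - 5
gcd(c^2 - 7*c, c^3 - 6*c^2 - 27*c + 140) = c - 7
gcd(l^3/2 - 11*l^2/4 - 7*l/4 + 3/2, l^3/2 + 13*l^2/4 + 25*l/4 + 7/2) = l + 1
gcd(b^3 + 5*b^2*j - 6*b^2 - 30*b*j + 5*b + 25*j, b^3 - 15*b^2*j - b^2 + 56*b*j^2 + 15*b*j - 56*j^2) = b - 1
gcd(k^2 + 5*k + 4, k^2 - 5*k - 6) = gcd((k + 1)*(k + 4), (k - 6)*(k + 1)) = k + 1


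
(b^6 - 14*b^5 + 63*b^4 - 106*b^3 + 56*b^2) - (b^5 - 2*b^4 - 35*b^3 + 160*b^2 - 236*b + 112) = b^6 - 15*b^5 + 65*b^4 - 71*b^3 - 104*b^2 + 236*b - 112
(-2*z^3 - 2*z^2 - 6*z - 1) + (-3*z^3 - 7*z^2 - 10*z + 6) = -5*z^3 - 9*z^2 - 16*z + 5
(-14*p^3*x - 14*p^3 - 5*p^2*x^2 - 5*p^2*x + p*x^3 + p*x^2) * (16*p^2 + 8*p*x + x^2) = -224*p^5*x - 224*p^5 - 192*p^4*x^2 - 192*p^4*x - 38*p^3*x^3 - 38*p^3*x^2 + 3*p^2*x^4 + 3*p^2*x^3 + p*x^5 + p*x^4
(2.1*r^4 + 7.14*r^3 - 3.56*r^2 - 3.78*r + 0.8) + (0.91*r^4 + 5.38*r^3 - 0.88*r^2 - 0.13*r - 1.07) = 3.01*r^4 + 12.52*r^3 - 4.44*r^2 - 3.91*r - 0.27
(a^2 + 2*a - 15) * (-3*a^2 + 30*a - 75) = -3*a^4 + 24*a^3 + 30*a^2 - 600*a + 1125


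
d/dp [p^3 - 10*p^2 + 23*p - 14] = 3*p^2 - 20*p + 23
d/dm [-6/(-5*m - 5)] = -6/(5*(m + 1)^2)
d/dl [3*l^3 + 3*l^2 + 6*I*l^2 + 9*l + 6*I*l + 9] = 9*l^2 + l*(6 + 12*I) + 9 + 6*I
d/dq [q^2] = 2*q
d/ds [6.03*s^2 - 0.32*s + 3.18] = 12.06*s - 0.32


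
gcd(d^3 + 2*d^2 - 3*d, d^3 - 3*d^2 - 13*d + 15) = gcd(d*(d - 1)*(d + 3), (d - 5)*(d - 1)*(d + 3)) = d^2 + 2*d - 3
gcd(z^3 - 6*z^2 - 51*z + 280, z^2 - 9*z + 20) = z - 5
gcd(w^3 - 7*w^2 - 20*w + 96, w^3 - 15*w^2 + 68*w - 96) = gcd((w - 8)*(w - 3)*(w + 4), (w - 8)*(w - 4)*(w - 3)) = w^2 - 11*w + 24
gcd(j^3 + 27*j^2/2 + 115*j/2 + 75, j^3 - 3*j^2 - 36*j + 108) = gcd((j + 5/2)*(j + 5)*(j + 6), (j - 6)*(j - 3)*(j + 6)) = j + 6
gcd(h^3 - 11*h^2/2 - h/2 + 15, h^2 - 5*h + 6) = h - 2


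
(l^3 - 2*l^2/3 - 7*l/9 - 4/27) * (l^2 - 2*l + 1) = l^5 - 8*l^4/3 + 14*l^3/9 + 20*l^2/27 - 13*l/27 - 4/27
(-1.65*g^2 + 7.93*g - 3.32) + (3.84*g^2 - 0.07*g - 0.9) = 2.19*g^2 + 7.86*g - 4.22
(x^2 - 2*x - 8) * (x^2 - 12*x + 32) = x^4 - 14*x^3 + 48*x^2 + 32*x - 256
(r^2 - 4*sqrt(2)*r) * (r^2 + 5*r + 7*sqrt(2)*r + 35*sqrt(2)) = r^4 + 3*sqrt(2)*r^3 + 5*r^3 - 56*r^2 + 15*sqrt(2)*r^2 - 280*r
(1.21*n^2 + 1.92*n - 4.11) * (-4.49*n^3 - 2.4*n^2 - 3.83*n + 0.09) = -5.4329*n^5 - 11.5248*n^4 + 9.2116*n^3 + 2.6193*n^2 + 15.9141*n - 0.3699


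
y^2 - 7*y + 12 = (y - 4)*(y - 3)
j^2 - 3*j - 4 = (j - 4)*(j + 1)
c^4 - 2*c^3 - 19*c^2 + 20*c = c*(c - 5)*(c - 1)*(c + 4)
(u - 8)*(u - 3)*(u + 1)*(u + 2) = u^4 - 8*u^3 - 7*u^2 + 50*u + 48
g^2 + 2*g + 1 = (g + 1)^2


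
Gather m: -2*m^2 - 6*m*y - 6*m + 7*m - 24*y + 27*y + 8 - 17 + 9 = -2*m^2 + m*(1 - 6*y) + 3*y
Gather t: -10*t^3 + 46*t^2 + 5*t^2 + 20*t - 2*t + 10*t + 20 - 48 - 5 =-10*t^3 + 51*t^2 + 28*t - 33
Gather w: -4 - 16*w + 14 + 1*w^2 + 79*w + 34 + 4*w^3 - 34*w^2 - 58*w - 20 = 4*w^3 - 33*w^2 + 5*w + 24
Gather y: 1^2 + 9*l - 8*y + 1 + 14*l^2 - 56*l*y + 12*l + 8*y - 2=14*l^2 - 56*l*y + 21*l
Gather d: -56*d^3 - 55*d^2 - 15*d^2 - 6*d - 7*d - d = -56*d^3 - 70*d^2 - 14*d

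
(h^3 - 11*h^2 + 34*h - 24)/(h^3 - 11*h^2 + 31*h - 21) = (h^2 - 10*h + 24)/(h^2 - 10*h + 21)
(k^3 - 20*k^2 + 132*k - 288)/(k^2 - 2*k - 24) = (k^2 - 14*k + 48)/(k + 4)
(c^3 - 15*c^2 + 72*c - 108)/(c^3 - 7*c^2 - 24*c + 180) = (c - 3)/(c + 5)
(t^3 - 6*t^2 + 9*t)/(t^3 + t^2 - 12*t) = (t - 3)/(t + 4)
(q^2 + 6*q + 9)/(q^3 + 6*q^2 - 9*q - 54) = (q + 3)/(q^2 + 3*q - 18)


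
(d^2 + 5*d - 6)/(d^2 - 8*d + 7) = (d + 6)/(d - 7)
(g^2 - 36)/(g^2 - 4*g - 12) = (g + 6)/(g + 2)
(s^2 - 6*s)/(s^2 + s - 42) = s/(s + 7)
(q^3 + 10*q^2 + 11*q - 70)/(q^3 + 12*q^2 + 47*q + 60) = (q^2 + 5*q - 14)/(q^2 + 7*q + 12)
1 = 1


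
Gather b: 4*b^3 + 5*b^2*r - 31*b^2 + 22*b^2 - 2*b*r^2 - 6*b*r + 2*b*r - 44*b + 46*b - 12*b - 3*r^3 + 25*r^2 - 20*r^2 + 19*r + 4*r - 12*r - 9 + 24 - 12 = 4*b^3 + b^2*(5*r - 9) + b*(-2*r^2 - 4*r - 10) - 3*r^3 + 5*r^2 + 11*r + 3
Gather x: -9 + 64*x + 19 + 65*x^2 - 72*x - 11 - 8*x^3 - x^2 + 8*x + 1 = -8*x^3 + 64*x^2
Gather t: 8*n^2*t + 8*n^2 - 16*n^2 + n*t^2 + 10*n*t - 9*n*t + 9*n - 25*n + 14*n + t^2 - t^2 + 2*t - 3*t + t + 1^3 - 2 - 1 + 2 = -8*n^2 + n*t^2 - 2*n + t*(8*n^2 + n)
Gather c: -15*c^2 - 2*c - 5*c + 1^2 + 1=-15*c^2 - 7*c + 2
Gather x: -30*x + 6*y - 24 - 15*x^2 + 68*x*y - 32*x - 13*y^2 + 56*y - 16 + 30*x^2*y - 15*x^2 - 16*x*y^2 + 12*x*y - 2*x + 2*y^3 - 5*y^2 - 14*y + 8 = x^2*(30*y - 30) + x*(-16*y^2 + 80*y - 64) + 2*y^3 - 18*y^2 + 48*y - 32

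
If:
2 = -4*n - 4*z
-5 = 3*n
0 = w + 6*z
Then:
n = -5/3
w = -7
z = 7/6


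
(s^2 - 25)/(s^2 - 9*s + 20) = (s + 5)/(s - 4)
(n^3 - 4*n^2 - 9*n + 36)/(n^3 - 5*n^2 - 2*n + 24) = (n + 3)/(n + 2)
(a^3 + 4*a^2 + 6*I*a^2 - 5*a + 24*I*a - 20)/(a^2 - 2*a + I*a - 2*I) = (a^2 + a*(4 + 5*I) + 20*I)/(a - 2)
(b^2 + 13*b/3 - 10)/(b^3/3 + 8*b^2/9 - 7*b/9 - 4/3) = 3*(3*b^2 + 13*b - 30)/(3*b^3 + 8*b^2 - 7*b - 12)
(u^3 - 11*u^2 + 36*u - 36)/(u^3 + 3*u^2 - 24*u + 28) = (u^2 - 9*u + 18)/(u^2 + 5*u - 14)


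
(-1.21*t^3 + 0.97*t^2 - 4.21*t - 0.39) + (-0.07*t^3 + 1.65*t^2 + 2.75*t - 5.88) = -1.28*t^3 + 2.62*t^2 - 1.46*t - 6.27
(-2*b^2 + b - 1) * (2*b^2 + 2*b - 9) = -4*b^4 - 2*b^3 + 18*b^2 - 11*b + 9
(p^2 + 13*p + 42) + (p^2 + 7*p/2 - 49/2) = 2*p^2 + 33*p/2 + 35/2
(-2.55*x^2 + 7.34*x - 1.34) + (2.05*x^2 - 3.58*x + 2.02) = -0.5*x^2 + 3.76*x + 0.68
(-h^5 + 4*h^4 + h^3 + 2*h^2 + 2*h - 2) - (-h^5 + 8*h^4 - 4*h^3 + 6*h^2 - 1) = -4*h^4 + 5*h^3 - 4*h^2 + 2*h - 1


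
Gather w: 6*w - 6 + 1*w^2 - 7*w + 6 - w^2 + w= 0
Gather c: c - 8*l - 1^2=c - 8*l - 1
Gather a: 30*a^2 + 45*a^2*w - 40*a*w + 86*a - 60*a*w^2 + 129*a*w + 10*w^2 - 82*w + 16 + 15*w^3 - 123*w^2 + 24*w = a^2*(45*w + 30) + a*(-60*w^2 + 89*w + 86) + 15*w^3 - 113*w^2 - 58*w + 16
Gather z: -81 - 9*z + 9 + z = -8*z - 72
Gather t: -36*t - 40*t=-76*t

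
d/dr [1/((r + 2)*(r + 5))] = (-2*r - 7)/(r^4 + 14*r^3 + 69*r^2 + 140*r + 100)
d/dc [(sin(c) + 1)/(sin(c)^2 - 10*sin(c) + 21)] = (-2*sin(c) + cos(c)^2 + 30)*cos(c)/(sin(c)^2 - 10*sin(c) + 21)^2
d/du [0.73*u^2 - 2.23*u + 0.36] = 1.46*u - 2.23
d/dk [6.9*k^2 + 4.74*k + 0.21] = 13.8*k + 4.74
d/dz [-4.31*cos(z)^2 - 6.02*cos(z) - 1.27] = (8.62*cos(z) + 6.02)*sin(z)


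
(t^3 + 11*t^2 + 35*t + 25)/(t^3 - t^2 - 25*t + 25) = (t^2 + 6*t + 5)/(t^2 - 6*t + 5)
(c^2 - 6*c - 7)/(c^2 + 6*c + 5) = (c - 7)/(c + 5)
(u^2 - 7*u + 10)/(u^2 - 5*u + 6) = (u - 5)/(u - 3)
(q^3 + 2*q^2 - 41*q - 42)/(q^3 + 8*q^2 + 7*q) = (q - 6)/q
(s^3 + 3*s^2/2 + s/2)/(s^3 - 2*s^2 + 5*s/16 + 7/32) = 16*s*(2*s^2 + 3*s + 1)/(32*s^3 - 64*s^2 + 10*s + 7)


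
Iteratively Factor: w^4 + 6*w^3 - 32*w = (w - 2)*(w^3 + 8*w^2 + 16*w) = (w - 2)*(w + 4)*(w^2 + 4*w) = w*(w - 2)*(w + 4)*(w + 4)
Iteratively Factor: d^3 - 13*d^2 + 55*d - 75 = (d - 5)*(d^2 - 8*d + 15) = (d - 5)*(d - 3)*(d - 5)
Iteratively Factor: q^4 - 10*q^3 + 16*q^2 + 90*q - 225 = (q - 3)*(q^3 - 7*q^2 - 5*q + 75) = (q - 5)*(q - 3)*(q^2 - 2*q - 15) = (q - 5)*(q - 3)*(q + 3)*(q - 5)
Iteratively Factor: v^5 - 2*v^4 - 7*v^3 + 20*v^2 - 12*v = (v + 3)*(v^4 - 5*v^3 + 8*v^2 - 4*v) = (v - 2)*(v + 3)*(v^3 - 3*v^2 + 2*v) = (v - 2)^2*(v + 3)*(v^2 - v) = v*(v - 2)^2*(v + 3)*(v - 1)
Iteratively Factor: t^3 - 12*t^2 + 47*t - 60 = (t - 5)*(t^2 - 7*t + 12) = (t - 5)*(t - 3)*(t - 4)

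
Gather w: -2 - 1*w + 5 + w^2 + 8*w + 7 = w^2 + 7*w + 10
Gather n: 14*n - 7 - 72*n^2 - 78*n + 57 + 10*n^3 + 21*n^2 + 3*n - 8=10*n^3 - 51*n^2 - 61*n + 42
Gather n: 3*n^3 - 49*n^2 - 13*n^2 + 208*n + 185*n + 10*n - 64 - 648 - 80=3*n^3 - 62*n^2 + 403*n - 792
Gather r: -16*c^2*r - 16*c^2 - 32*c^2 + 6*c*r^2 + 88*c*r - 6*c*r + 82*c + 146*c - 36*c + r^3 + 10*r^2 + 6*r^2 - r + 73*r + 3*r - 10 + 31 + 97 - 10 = -48*c^2 + 192*c + r^3 + r^2*(6*c + 16) + r*(-16*c^2 + 82*c + 75) + 108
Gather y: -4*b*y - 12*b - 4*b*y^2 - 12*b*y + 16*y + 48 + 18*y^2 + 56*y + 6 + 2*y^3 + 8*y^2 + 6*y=-12*b + 2*y^3 + y^2*(26 - 4*b) + y*(78 - 16*b) + 54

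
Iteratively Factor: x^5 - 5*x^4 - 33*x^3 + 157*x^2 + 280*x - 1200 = (x + 4)*(x^4 - 9*x^3 + 3*x^2 + 145*x - 300) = (x - 3)*(x + 4)*(x^3 - 6*x^2 - 15*x + 100) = (x - 3)*(x + 4)^2*(x^2 - 10*x + 25) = (x - 5)*(x - 3)*(x + 4)^2*(x - 5)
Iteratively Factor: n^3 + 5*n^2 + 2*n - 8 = (n - 1)*(n^2 + 6*n + 8) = (n - 1)*(n + 2)*(n + 4)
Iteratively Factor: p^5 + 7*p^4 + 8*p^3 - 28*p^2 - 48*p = (p + 3)*(p^4 + 4*p^3 - 4*p^2 - 16*p) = (p - 2)*(p + 3)*(p^3 + 6*p^2 + 8*p) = (p - 2)*(p + 3)*(p + 4)*(p^2 + 2*p) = p*(p - 2)*(p + 3)*(p + 4)*(p + 2)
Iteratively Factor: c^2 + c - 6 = (c + 3)*(c - 2)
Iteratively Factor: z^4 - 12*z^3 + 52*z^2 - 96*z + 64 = (z - 2)*(z^3 - 10*z^2 + 32*z - 32) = (z - 2)^2*(z^2 - 8*z + 16) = (z - 4)*(z - 2)^2*(z - 4)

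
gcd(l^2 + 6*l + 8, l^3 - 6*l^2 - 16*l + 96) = l + 4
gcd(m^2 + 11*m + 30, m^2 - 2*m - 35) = m + 5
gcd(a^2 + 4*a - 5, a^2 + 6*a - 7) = a - 1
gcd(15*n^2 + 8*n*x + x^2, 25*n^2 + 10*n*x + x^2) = 5*n + x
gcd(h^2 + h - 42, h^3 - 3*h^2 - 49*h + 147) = h + 7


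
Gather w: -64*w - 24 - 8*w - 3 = -72*w - 27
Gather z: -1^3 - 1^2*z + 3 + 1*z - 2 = 0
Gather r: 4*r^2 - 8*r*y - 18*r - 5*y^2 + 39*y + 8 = 4*r^2 + r*(-8*y - 18) - 5*y^2 + 39*y + 8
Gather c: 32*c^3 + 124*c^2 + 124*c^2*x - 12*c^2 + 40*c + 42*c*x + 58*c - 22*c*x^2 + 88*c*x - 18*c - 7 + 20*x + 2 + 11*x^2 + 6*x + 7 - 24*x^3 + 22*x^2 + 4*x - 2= 32*c^3 + c^2*(124*x + 112) + c*(-22*x^2 + 130*x + 80) - 24*x^3 + 33*x^2 + 30*x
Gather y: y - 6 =y - 6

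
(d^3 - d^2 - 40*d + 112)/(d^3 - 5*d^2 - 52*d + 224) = (d - 4)/(d - 8)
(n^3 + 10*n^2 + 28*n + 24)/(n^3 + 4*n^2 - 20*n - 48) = (n + 2)/(n - 4)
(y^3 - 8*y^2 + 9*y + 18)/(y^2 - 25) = (y^3 - 8*y^2 + 9*y + 18)/(y^2 - 25)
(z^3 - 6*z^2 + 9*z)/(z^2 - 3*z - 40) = z*(-z^2 + 6*z - 9)/(-z^2 + 3*z + 40)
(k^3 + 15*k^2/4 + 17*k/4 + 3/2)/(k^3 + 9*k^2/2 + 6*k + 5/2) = (4*k^2 + 11*k + 6)/(2*(2*k^2 + 7*k + 5))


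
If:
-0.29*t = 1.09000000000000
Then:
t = -3.76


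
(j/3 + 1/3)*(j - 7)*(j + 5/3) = j^3/3 - 13*j^2/9 - 17*j/3 - 35/9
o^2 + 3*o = o*(o + 3)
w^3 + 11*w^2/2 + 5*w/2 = w*(w + 1/2)*(w + 5)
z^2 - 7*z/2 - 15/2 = (z - 5)*(z + 3/2)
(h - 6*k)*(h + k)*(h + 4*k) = h^3 - h^2*k - 26*h*k^2 - 24*k^3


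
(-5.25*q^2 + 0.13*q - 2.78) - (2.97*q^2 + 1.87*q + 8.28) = -8.22*q^2 - 1.74*q - 11.06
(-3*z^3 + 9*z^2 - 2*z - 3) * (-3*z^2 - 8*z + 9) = 9*z^5 - 3*z^4 - 93*z^3 + 106*z^2 + 6*z - 27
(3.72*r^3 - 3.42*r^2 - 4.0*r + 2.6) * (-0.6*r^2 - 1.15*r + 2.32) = -2.232*r^5 - 2.226*r^4 + 14.9634*r^3 - 4.8944*r^2 - 12.27*r + 6.032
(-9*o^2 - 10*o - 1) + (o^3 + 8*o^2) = o^3 - o^2 - 10*o - 1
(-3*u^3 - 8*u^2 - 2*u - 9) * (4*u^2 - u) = -12*u^5 - 29*u^4 - 34*u^2 + 9*u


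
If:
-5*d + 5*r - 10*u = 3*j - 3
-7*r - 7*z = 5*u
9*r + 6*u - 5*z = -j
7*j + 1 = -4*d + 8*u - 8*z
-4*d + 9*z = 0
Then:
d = 3/18665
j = 979/11199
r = -8069/55995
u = 11291/55995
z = 4/55995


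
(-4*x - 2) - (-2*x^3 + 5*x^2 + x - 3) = 2*x^3 - 5*x^2 - 5*x + 1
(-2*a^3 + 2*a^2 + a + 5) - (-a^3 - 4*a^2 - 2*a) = -a^3 + 6*a^2 + 3*a + 5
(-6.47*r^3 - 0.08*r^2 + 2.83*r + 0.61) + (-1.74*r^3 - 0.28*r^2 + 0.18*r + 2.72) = -8.21*r^3 - 0.36*r^2 + 3.01*r + 3.33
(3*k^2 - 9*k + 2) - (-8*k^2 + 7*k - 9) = 11*k^2 - 16*k + 11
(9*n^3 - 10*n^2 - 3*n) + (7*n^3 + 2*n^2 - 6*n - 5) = 16*n^3 - 8*n^2 - 9*n - 5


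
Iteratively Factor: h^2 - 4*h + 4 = (h - 2)*(h - 2)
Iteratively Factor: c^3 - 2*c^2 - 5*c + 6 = (c - 3)*(c^2 + c - 2) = (c - 3)*(c - 1)*(c + 2)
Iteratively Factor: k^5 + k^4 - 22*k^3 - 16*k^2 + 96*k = (k + 4)*(k^4 - 3*k^3 - 10*k^2 + 24*k) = (k - 2)*(k + 4)*(k^3 - k^2 - 12*k) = (k - 2)*(k + 3)*(k + 4)*(k^2 - 4*k) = (k - 4)*(k - 2)*(k + 3)*(k + 4)*(k)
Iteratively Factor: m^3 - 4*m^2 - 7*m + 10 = (m - 1)*(m^2 - 3*m - 10) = (m - 5)*(m - 1)*(m + 2)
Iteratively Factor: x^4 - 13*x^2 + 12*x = (x - 1)*(x^3 + x^2 - 12*x) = x*(x - 1)*(x^2 + x - 12) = x*(x - 3)*(x - 1)*(x + 4)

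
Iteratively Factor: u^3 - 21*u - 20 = (u + 4)*(u^2 - 4*u - 5) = (u + 1)*(u + 4)*(u - 5)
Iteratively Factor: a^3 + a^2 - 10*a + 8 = (a - 2)*(a^2 + 3*a - 4) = (a - 2)*(a + 4)*(a - 1)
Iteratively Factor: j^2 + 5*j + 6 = (j + 3)*(j + 2)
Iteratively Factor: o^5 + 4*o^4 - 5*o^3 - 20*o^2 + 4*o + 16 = (o + 4)*(o^4 - 5*o^2 + 4) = (o + 1)*(o + 4)*(o^3 - o^2 - 4*o + 4) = (o - 2)*(o + 1)*(o + 4)*(o^2 + o - 2) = (o - 2)*(o - 1)*(o + 1)*(o + 4)*(o + 2)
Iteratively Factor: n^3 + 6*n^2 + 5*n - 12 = (n + 3)*(n^2 + 3*n - 4) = (n + 3)*(n + 4)*(n - 1)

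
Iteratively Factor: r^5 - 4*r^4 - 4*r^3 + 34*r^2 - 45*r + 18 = (r - 1)*(r^4 - 3*r^3 - 7*r^2 + 27*r - 18) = (r - 2)*(r - 1)*(r^3 - r^2 - 9*r + 9) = (r - 3)*(r - 2)*(r - 1)*(r^2 + 2*r - 3) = (r - 3)*(r - 2)*(r - 1)*(r + 3)*(r - 1)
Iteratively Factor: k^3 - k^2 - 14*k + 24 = (k - 3)*(k^2 + 2*k - 8) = (k - 3)*(k + 4)*(k - 2)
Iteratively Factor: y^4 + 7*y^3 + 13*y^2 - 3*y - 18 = (y + 3)*(y^3 + 4*y^2 + y - 6) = (y + 2)*(y + 3)*(y^2 + 2*y - 3) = (y + 2)*(y + 3)^2*(y - 1)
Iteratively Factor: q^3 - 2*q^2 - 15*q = (q + 3)*(q^2 - 5*q) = (q - 5)*(q + 3)*(q)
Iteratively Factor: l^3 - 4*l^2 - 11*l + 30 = (l - 5)*(l^2 + l - 6) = (l - 5)*(l - 2)*(l + 3)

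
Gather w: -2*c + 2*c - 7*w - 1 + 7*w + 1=0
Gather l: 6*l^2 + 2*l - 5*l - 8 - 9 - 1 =6*l^2 - 3*l - 18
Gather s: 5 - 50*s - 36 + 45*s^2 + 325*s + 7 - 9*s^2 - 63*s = 36*s^2 + 212*s - 24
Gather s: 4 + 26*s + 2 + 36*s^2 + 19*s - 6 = 36*s^2 + 45*s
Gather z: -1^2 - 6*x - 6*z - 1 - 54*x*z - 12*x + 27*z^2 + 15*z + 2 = -18*x + 27*z^2 + z*(9 - 54*x)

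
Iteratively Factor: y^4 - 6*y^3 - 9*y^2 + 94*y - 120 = (y - 5)*(y^3 - y^2 - 14*y + 24) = (y - 5)*(y - 2)*(y^2 + y - 12) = (y - 5)*(y - 2)*(y + 4)*(y - 3)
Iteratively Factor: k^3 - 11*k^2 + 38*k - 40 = (k - 5)*(k^2 - 6*k + 8) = (k - 5)*(k - 4)*(k - 2)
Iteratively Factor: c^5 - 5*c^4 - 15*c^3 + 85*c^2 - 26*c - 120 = (c + 1)*(c^4 - 6*c^3 - 9*c^2 + 94*c - 120) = (c + 1)*(c + 4)*(c^3 - 10*c^2 + 31*c - 30) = (c - 3)*(c + 1)*(c + 4)*(c^2 - 7*c + 10) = (c - 3)*(c - 2)*(c + 1)*(c + 4)*(c - 5)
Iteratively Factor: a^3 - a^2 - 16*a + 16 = (a - 1)*(a^2 - 16) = (a - 1)*(a + 4)*(a - 4)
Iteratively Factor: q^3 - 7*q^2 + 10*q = (q - 2)*(q^2 - 5*q) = q*(q - 2)*(q - 5)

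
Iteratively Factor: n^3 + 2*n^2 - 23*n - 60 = (n + 4)*(n^2 - 2*n - 15) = (n + 3)*(n + 4)*(n - 5)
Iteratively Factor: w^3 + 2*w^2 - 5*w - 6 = (w + 1)*(w^2 + w - 6) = (w + 1)*(w + 3)*(w - 2)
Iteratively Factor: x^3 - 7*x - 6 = (x + 2)*(x^2 - 2*x - 3) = (x + 1)*(x + 2)*(x - 3)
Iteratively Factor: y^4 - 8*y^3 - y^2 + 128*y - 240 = (y - 4)*(y^3 - 4*y^2 - 17*y + 60) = (y - 5)*(y - 4)*(y^2 + y - 12) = (y - 5)*(y - 4)*(y + 4)*(y - 3)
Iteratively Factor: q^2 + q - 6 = (q + 3)*(q - 2)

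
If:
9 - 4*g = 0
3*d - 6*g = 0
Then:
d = 9/2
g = 9/4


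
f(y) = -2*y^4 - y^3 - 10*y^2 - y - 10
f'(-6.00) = 1739.00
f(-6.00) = -2740.00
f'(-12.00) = 13631.00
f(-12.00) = -41182.00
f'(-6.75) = 2457.69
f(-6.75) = -4303.21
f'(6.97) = -2995.01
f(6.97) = -5561.60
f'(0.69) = -18.86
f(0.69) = -16.23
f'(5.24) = -1339.20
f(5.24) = -1941.53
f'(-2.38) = 137.46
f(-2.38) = -114.95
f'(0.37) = -9.22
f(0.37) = -11.83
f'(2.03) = -120.89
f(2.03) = -95.57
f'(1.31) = -50.33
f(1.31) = -36.61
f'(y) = -8*y^3 - 3*y^2 - 20*y - 1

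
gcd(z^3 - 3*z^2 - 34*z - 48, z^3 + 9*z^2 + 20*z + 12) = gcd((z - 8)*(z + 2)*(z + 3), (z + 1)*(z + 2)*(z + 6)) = z + 2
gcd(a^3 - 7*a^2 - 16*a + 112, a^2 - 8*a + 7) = a - 7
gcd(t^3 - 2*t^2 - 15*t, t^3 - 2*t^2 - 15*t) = t^3 - 2*t^2 - 15*t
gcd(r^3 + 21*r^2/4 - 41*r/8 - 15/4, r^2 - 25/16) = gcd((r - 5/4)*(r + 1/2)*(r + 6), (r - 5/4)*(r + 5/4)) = r - 5/4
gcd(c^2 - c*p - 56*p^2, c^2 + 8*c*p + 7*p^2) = c + 7*p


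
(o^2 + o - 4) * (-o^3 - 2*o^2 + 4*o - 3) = -o^5 - 3*o^4 + 6*o^3 + 9*o^2 - 19*o + 12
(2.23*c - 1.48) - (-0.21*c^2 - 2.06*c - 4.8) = 0.21*c^2 + 4.29*c + 3.32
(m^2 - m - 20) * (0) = 0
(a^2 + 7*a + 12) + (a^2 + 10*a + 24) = 2*a^2 + 17*a + 36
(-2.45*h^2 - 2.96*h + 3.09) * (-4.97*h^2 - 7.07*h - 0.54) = 12.1765*h^4 + 32.0327*h^3 + 6.8929*h^2 - 20.2479*h - 1.6686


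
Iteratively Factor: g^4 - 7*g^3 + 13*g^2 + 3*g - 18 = (g + 1)*(g^3 - 8*g^2 + 21*g - 18) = (g - 3)*(g + 1)*(g^2 - 5*g + 6) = (g - 3)*(g - 2)*(g + 1)*(g - 3)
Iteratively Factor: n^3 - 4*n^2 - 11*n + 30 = (n - 2)*(n^2 - 2*n - 15) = (n - 2)*(n + 3)*(n - 5)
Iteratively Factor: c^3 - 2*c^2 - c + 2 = (c - 1)*(c^2 - c - 2) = (c - 2)*(c - 1)*(c + 1)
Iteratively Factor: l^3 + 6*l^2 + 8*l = (l + 2)*(l^2 + 4*l) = (l + 2)*(l + 4)*(l)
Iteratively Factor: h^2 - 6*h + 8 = (h - 2)*(h - 4)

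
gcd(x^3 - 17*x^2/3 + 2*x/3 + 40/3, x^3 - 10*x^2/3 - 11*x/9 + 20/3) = x + 4/3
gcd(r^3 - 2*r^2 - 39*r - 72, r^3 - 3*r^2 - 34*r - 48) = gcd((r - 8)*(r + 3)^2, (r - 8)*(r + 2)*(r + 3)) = r^2 - 5*r - 24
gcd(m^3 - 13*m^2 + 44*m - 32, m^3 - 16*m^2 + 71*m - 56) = m^2 - 9*m + 8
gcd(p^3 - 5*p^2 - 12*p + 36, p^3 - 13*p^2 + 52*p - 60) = p^2 - 8*p + 12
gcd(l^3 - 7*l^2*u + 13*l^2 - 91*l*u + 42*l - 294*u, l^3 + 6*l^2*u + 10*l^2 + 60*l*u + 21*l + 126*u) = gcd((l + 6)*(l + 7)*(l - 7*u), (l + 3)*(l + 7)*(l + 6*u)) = l + 7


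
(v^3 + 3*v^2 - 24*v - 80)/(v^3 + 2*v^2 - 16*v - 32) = (v^2 - v - 20)/(v^2 - 2*v - 8)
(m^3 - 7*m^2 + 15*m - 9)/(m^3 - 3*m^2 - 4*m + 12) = (m^2 - 4*m + 3)/(m^2 - 4)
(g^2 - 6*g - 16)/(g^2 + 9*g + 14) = (g - 8)/(g + 7)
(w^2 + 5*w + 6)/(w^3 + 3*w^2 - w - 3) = (w + 2)/(w^2 - 1)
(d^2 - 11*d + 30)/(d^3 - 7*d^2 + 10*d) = (d - 6)/(d*(d - 2))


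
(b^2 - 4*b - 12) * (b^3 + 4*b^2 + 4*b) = b^5 - 24*b^3 - 64*b^2 - 48*b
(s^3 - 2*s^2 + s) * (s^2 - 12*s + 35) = s^5 - 14*s^4 + 60*s^3 - 82*s^2 + 35*s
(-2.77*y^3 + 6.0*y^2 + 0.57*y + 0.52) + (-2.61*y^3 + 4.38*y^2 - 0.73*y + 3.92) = -5.38*y^3 + 10.38*y^2 - 0.16*y + 4.44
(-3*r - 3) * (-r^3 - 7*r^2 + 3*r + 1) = 3*r^4 + 24*r^3 + 12*r^2 - 12*r - 3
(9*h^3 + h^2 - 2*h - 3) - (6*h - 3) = 9*h^3 + h^2 - 8*h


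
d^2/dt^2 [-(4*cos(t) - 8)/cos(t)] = 8*(sin(t)^2 + 1)/cos(t)^3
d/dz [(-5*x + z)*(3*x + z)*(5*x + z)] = -25*x^2 + 6*x*z + 3*z^2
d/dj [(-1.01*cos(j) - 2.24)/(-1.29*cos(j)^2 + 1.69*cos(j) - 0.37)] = (1.3029*cos(j)^2 + 5.7792*cos(j) - 4.1593)*sin(j)/(1.6641*cos(j)^4 - 4.3602*cos(j)^3 + 3.8107*cos(j)^2 - 1.2506*cos(j) + 0.1369)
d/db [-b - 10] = -1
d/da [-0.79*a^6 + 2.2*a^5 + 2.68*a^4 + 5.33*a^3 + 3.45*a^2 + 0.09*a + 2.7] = -4.74*a^5 + 11.0*a^4 + 10.72*a^3 + 15.99*a^2 + 6.9*a + 0.09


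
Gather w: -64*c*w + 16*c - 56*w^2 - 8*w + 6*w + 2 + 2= 16*c - 56*w^2 + w*(-64*c - 2) + 4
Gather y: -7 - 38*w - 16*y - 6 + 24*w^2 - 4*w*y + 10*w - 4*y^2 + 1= 24*w^2 - 28*w - 4*y^2 + y*(-4*w - 16) - 12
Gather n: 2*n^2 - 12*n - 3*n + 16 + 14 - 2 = 2*n^2 - 15*n + 28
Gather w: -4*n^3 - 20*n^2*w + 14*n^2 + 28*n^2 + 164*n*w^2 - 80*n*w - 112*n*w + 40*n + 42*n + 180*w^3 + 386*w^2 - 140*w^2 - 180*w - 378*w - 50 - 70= -4*n^3 + 42*n^2 + 82*n + 180*w^3 + w^2*(164*n + 246) + w*(-20*n^2 - 192*n - 558) - 120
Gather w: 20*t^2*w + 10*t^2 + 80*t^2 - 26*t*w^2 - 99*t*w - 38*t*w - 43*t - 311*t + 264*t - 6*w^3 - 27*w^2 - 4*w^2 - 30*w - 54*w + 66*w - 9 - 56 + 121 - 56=90*t^2 - 90*t - 6*w^3 + w^2*(-26*t - 31) + w*(20*t^2 - 137*t - 18)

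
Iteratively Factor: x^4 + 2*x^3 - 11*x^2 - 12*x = (x + 4)*(x^3 - 2*x^2 - 3*x) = (x + 1)*(x + 4)*(x^2 - 3*x) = (x - 3)*(x + 1)*(x + 4)*(x)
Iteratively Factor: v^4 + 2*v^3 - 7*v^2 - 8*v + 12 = (v + 2)*(v^3 - 7*v + 6) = (v + 2)*(v + 3)*(v^2 - 3*v + 2) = (v - 2)*(v + 2)*(v + 3)*(v - 1)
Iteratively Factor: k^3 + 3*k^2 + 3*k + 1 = (k + 1)*(k^2 + 2*k + 1) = (k + 1)^2*(k + 1)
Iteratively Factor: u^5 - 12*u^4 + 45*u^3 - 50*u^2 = (u)*(u^4 - 12*u^3 + 45*u^2 - 50*u) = u*(u - 5)*(u^3 - 7*u^2 + 10*u) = u^2*(u - 5)*(u^2 - 7*u + 10) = u^2*(u - 5)^2*(u - 2)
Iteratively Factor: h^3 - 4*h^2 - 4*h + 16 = (h + 2)*(h^2 - 6*h + 8) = (h - 2)*(h + 2)*(h - 4)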